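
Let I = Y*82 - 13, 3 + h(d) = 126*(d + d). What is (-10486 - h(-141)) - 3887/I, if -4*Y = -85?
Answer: 86636717/3459 ≈ 25047.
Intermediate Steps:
Y = 85/4 (Y = -¼*(-85) = 85/4 ≈ 21.250)
h(d) = -3 + 252*d (h(d) = -3 + 126*(d + d) = -3 + 126*(2*d) = -3 + 252*d)
I = 3459/2 (I = (85/4)*82 - 13 = 3485/2 - 13 = 3459/2 ≈ 1729.5)
(-10486 - h(-141)) - 3887/I = (-10486 - (-3 + 252*(-141))) - 3887/3459/2 = (-10486 - (-3 - 35532)) - 3887*2/3459 = (-10486 - 1*(-35535)) - 7774/3459 = (-10486 + 35535) - 7774/3459 = 25049 - 7774/3459 = 86636717/3459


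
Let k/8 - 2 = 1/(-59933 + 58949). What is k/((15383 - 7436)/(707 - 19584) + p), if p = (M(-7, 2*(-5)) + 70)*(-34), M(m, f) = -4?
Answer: -37131059/5211256005 ≈ -0.0071252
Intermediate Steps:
p = -2244 (p = (-4 + 70)*(-34) = 66*(-34) = -2244)
k = 1967/123 (k = 16 + 8/(-59933 + 58949) = 16 + 8/(-984) = 16 + 8*(-1/984) = 16 - 1/123 = 1967/123 ≈ 15.992)
k/((15383 - 7436)/(707 - 19584) + p) = 1967/(123*((15383 - 7436)/(707 - 19584) - 2244)) = 1967/(123*(7947/(-18877) - 2244)) = 1967/(123*(7947*(-1/18877) - 2244)) = 1967/(123*(-7947/18877 - 2244)) = 1967/(123*(-42367935/18877)) = (1967/123)*(-18877/42367935) = -37131059/5211256005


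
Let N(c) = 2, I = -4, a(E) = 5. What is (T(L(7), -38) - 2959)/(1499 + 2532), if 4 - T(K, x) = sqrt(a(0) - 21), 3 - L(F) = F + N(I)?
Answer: -2955/4031 - 4*I/4031 ≈ -0.73307 - 0.00099231*I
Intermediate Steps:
L(F) = 1 - F (L(F) = 3 - (F + 2) = 3 - (2 + F) = 3 + (-2 - F) = 1 - F)
T(K, x) = 4 - 4*I (T(K, x) = 4 - sqrt(5 - 21) = 4 - sqrt(-16) = 4 - 4*I)
(T(L(7), -38) - 2959)/(1499 + 2532) = ((4 - 4*I) - 2959)/(1499 + 2532) = (-2955 - 4*I)/4031 = (-2955 - 4*I)*(1/4031) = -2955/4031 - 4*I/4031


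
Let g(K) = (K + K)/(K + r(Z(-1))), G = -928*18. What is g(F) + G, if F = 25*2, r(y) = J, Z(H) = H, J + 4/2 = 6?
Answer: -450958/27 ≈ -16702.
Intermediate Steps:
J = 4 (J = -2 + 6 = 4)
r(y) = 4
F = 50
G = -16704
g(K) = 2*K/(4 + K) (g(K) = (K + K)/(K + 4) = (2*K)/(4 + K) = 2*K/(4 + K))
g(F) + G = 2*50/(4 + 50) - 16704 = 2*50/54 - 16704 = 2*50*(1/54) - 16704 = 50/27 - 16704 = -450958/27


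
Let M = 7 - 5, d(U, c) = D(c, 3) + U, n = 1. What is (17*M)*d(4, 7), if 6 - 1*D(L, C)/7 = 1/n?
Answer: 1326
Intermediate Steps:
D(L, C) = 35 (D(L, C) = 42 - 7/1 = 42 - 7*1 = 42 - 7 = 35)
d(U, c) = 35 + U
M = 2
(17*M)*d(4, 7) = (17*2)*(35 + 4) = 34*39 = 1326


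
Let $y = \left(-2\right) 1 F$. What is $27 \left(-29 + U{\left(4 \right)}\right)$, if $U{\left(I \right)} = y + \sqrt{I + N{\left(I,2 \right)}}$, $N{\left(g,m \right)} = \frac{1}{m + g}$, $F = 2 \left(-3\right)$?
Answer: $-459 + \frac{45 \sqrt{6}}{2} \approx -403.89$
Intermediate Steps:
$F = -6$
$N{\left(g,m \right)} = \frac{1}{g + m}$
$y = 12$ ($y = \left(-2\right) 1 \left(-6\right) = \left(-2\right) \left(-6\right) = 12$)
$U{\left(I \right)} = 12 + \sqrt{I + \frac{1}{2 + I}}$ ($U{\left(I \right)} = 12 + \sqrt{I + \frac{1}{I + 2}} = 12 + \sqrt{I + \frac{1}{2 + I}}$)
$27 \left(-29 + U{\left(4 \right)}\right) = 27 \left(-29 + \left(12 + \sqrt{\frac{1 + 4 \left(2 + 4\right)}{2 + 4}}\right)\right) = 27 \left(-29 + \left(12 + \sqrt{\frac{1 + 4 \cdot 6}{6}}\right)\right) = 27 \left(-29 + \left(12 + \sqrt{\frac{1 + 24}{6}}\right)\right) = 27 \left(-29 + \left(12 + \sqrt{\frac{1}{6} \cdot 25}\right)\right) = 27 \left(-29 + \left(12 + \sqrt{\frac{25}{6}}\right)\right) = 27 \left(-29 + \left(12 + \frac{5 \sqrt{6}}{6}\right)\right) = 27 \left(-17 + \frac{5 \sqrt{6}}{6}\right) = -459 + \frac{45 \sqrt{6}}{2}$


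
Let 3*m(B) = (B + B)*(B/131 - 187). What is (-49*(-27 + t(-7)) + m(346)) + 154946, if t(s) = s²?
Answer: 43757632/393 ≈ 1.1134e+5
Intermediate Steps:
m(B) = 2*B*(-187 + B/131)/3 (m(B) = ((B + B)*(B/131 - 187))/3 = ((2*B)*(B*(1/131) - 187))/3 = ((2*B)*(B/131 - 187))/3 = ((2*B)*(-187 + B/131))/3 = (2*B*(-187 + B/131))/3 = 2*B*(-187 + B/131)/3)
(-49*(-27 + t(-7)) + m(346)) + 154946 = (-49*(-27 + (-7)²) + (2/393)*346*(-24497 + 346)) + 154946 = (-49*(-27 + 49) + (2/393)*346*(-24151)) + 154946 = (-49*22 - 16712492/393) + 154946 = (-1078 - 16712492/393) + 154946 = -17136146/393 + 154946 = 43757632/393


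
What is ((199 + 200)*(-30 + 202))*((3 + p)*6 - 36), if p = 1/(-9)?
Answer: -1281056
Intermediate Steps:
p = -⅑ ≈ -0.11111
((199 + 200)*(-30 + 202))*((3 + p)*6 - 36) = ((199 + 200)*(-30 + 202))*((3 - ⅑)*6 - 36) = (399*172)*((26/9)*6 - 36) = 68628*(52/3 - 36) = 68628*(-56/3) = -1281056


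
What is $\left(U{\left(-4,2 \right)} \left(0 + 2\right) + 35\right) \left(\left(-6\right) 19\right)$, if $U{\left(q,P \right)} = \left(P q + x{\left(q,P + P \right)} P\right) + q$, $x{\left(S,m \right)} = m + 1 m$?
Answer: $-4902$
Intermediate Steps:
$x{\left(S,m \right)} = 2 m$ ($x{\left(S,m \right)} = m + m = 2 m$)
$U{\left(q,P \right)} = q + 4 P^{2} + P q$ ($U{\left(q,P \right)} = \left(P q + 2 \left(P + P\right) P\right) + q = \left(P q + 2 \cdot 2 P P\right) + q = \left(P q + 4 P P\right) + q = \left(P q + 4 P^{2}\right) + q = \left(4 P^{2} + P q\right) + q = q + 4 P^{2} + P q$)
$\left(U{\left(-4,2 \right)} \left(0 + 2\right) + 35\right) \left(\left(-6\right) 19\right) = \left(\left(-4 + 4 \cdot 2^{2} + 2 \left(-4\right)\right) \left(0 + 2\right) + 35\right) \left(\left(-6\right) 19\right) = \left(\left(-4 + 4 \cdot 4 - 8\right) 2 + 35\right) \left(-114\right) = \left(\left(-4 + 16 - 8\right) 2 + 35\right) \left(-114\right) = \left(4 \cdot 2 + 35\right) \left(-114\right) = \left(8 + 35\right) \left(-114\right) = 43 \left(-114\right) = -4902$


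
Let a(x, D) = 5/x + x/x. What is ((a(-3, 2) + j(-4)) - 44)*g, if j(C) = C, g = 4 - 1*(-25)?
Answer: -4234/3 ≈ -1411.3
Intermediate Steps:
g = 29 (g = 4 + 25 = 29)
a(x, D) = 1 + 5/x (a(x, D) = 5/x + 1 = 1 + 5/x)
((a(-3, 2) + j(-4)) - 44)*g = (((5 - 3)/(-3) - 4) - 44)*29 = ((-⅓*2 - 4) - 44)*29 = ((-⅔ - 4) - 44)*29 = (-14/3 - 44)*29 = -146/3*29 = -4234/3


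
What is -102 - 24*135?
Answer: -3342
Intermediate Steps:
-102 - 24*135 = -102 - 3240 = -3342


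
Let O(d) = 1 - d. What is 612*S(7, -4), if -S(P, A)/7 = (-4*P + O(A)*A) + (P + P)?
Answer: 145656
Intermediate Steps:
S(P, A) = 14*P - 7*A*(1 - A) (S(P, A) = -7*((-4*P + (1 - A)*A) + (P + P)) = -7*((-4*P + A*(1 - A)) + 2*P) = -7*(-2*P + A*(1 - A)) = 14*P - 7*A*(1 - A))
612*S(7, -4) = 612*(14*7 + 7*(-4)*(-1 - 4)) = 612*(98 + 7*(-4)*(-5)) = 612*(98 + 140) = 612*238 = 145656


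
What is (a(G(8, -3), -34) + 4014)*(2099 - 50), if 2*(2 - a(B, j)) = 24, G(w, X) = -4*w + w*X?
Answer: 8204196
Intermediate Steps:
G(w, X) = -4*w + X*w
a(B, j) = -10 (a(B, j) = 2 - ½*24 = 2 - 12 = -10)
(a(G(8, -3), -34) + 4014)*(2099 - 50) = (-10 + 4014)*(2099 - 50) = 4004*2049 = 8204196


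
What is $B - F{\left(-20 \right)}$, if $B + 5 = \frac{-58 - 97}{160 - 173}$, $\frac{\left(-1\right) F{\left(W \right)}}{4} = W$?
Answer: $- \frac{950}{13} \approx -73.077$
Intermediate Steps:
$F{\left(W \right)} = - 4 W$
$B = \frac{90}{13}$ ($B = -5 + \frac{-58 - 97}{160 - 173} = -5 - \frac{155}{160 - 173} = -5 - \frac{155}{-13} = -5 - - \frac{155}{13} = -5 + \frac{155}{13} = \frac{90}{13} \approx 6.9231$)
$B - F{\left(-20 \right)} = \frac{90}{13} - \left(-4\right) \left(-20\right) = \frac{90}{13} - 80 = - \frac{950}{13}$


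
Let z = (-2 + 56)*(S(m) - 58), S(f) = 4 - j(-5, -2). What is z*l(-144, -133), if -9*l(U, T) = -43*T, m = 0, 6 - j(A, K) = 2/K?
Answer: 2093154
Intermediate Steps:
j(A, K) = 6 - 2/K
l(U, T) = 43*T/9 (l(U, T) = -(-43)*T/9 = 43*T/9)
S(f) = -3 (S(f) = 4 - (6 - 2/(-2)) = 4 - (6 - 2*(-½)) = 4 - (6 + 1) = 4 - 1*7 = 4 - 7 = -3)
z = -3294 (z = (-2 + 56)*(-3 - 58) = 54*(-61) = -3294)
z*l(-144, -133) = -15738*(-133) = -3294*(-5719/9) = 2093154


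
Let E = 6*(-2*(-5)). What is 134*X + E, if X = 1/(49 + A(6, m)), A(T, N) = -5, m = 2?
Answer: 1387/22 ≈ 63.045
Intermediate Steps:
X = 1/44 (X = 1/(49 - 5) = 1/44 ≈ 0.022727)
E = 60 (E = 6*10 = 60)
134*X + E = 134*(1/44) + 60 = 67/22 + 60 = 1387/22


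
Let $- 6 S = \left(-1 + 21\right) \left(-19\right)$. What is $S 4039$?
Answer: $\frac{767410}{3} \approx 2.558 \cdot 10^{5}$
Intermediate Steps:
$S = \frac{190}{3}$ ($S = - \frac{\left(-1 + 21\right) \left(-19\right)}{6} = - \frac{20 \left(-19\right)}{6} = \left(- \frac{1}{6}\right) \left(-380\right) = \frac{190}{3} \approx 63.333$)
$S 4039 = \frac{190}{3} \cdot 4039 = \frac{767410}{3}$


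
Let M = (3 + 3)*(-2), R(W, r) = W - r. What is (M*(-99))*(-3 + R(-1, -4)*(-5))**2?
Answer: 384912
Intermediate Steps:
M = -12 (M = 6*(-2) = -12)
(M*(-99))*(-3 + R(-1, -4)*(-5))**2 = (-12*(-99))*(-3 + (-1 - 1*(-4))*(-5))**2 = 1188*(-3 + (-1 + 4)*(-5))**2 = 1188*(-3 + 3*(-5))**2 = 1188*(-3 - 15)**2 = 1188*(-18)**2 = 1188*324 = 384912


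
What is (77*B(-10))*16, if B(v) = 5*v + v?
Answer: -73920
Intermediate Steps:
B(v) = 6*v
(77*B(-10))*16 = (77*(6*(-10)))*16 = (77*(-60))*16 = -4620*16 = -73920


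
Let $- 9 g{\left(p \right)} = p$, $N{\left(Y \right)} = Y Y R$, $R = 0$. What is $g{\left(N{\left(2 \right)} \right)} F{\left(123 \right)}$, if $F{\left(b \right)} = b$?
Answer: $0$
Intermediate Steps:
$N{\left(Y \right)} = 0$ ($N{\left(Y \right)} = Y Y 0 = Y^{2} \cdot 0 = 0$)
$g{\left(p \right)} = - \frac{p}{9}$
$g{\left(N{\left(2 \right)} \right)} F{\left(123 \right)} = \left(- \frac{1}{9}\right) 0 \cdot 123 = 0 \cdot 123 = 0$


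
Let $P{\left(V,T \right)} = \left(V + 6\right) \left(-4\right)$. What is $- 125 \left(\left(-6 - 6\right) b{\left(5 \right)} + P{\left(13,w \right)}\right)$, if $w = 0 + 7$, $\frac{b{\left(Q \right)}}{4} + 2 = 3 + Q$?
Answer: $45500$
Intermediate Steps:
$b{\left(Q \right)} = 4 + 4 Q$ ($b{\left(Q \right)} = -8 + 4 \left(3 + Q\right) = -8 + \left(12 + 4 Q\right) = 4 + 4 Q$)
$w = 7$
$P{\left(V,T \right)} = -24 - 4 V$ ($P{\left(V,T \right)} = \left(6 + V\right) \left(-4\right) = -24 - 4 V$)
$- 125 \left(\left(-6 - 6\right) b{\left(5 \right)} + P{\left(13,w \right)}\right) = - 125 \left(\left(-6 - 6\right) \left(4 + 4 \cdot 5\right) - 76\right) = - 125 \left(- 12 \left(4 + 20\right) - 76\right) = - 125 \left(\left(-12\right) 24 - 76\right) = - 125 \left(-288 - 76\right) = \left(-125\right) \left(-364\right) = 45500$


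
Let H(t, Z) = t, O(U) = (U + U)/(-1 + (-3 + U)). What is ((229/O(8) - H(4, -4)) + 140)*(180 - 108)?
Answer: 13914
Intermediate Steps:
O(U) = 2*U/(-4 + U) (O(U) = (2*U)/(-4 + U) = 2*U/(-4 + U))
((229/O(8) - H(4, -4)) + 140)*(180 - 108) = ((229/((2*8/(-4 + 8))) - 1*4) + 140)*(180 - 108) = ((229/((2*8/4)) - 4) + 140)*72 = ((229/((2*8*(1/4))) - 4) + 140)*72 = ((229/4 - 4) + 140)*72 = (213/4 + 140)*72 = (773/4)*72 = 13914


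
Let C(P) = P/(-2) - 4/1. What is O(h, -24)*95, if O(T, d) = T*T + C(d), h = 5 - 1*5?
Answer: 760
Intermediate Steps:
C(P) = -4 - P/2 (C(P) = P*(-½) - 4*1 = -P/2 - 4 = -4 - P/2)
h = 0 (h = 5 - 5 = 0)
O(T, d) = -4 + T² - d/2 (O(T, d) = T*T + (-4 - d/2) = T² + (-4 - d/2) = -4 + T² - d/2)
O(h, -24)*95 = (-4 + 0² - ½*(-24))*95 = (-4 + 0 + 12)*95 = 8*95 = 760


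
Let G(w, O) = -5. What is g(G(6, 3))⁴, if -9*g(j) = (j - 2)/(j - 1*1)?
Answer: 2401/8503056 ≈ 0.00028237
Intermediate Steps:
g(j) = -(-2 + j)/(9*(-1 + j)) (g(j) = -(j - 2)/(9*(j - 1*1)) = -(-2 + j)/(9*(j - 1)) = -(-2 + j)/(9*(-1 + j)))
g(G(6, 3))⁴ = ((2 - 1*(-5))/(9*(-1 - 5)))⁴ = ((⅑)*(2 + 5)/(-6))⁴ = ((⅑)*(-⅙)*7)⁴ = (-7/54)⁴ = 2401/8503056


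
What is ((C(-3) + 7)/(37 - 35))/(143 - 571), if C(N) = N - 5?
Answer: 1/856 ≈ 0.0011682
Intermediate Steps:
C(N) = -5 + N
((C(-3) + 7)/(37 - 35))/(143 - 571) = (((-5 - 3) + 7)/(37 - 35))/(143 - 571) = ((-8 + 7)/2)/(-428) = -1*1/2*(-1/428) = -1/2*(-1/428) = 1/856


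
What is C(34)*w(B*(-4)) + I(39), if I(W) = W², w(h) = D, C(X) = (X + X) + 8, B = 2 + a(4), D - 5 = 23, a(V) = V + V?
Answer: 3649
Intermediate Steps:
a(V) = 2*V
D = 28 (D = 5 + 23 = 28)
B = 10 (B = 2 + 2*4 = 2 + 8 = 10)
C(X) = 8 + 2*X (C(X) = 2*X + 8 = 8 + 2*X)
w(h) = 28
C(34)*w(B*(-4)) + I(39) = (8 + 2*34)*28 + 39² = (8 + 68)*28 + 1521 = 76*28 + 1521 = 2128 + 1521 = 3649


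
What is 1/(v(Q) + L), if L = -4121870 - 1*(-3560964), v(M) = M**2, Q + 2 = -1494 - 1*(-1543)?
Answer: -1/558697 ≈ -1.7899e-6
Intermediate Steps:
Q = 47 (Q = -2 + (-1494 - 1*(-1543)) = -2 + (-1494 + 1543) = -2 + 49 = 47)
L = -560906 (L = -4121870 + 3560964 = -560906)
1/(v(Q) + L) = 1/(47**2 - 560906) = 1/(2209 - 560906) = 1/(-558697) = -1/558697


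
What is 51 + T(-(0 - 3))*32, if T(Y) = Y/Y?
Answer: 83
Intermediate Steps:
T(Y) = 1
51 + T(-(0 - 3))*32 = 51 + 1*32 = 51 + 32 = 83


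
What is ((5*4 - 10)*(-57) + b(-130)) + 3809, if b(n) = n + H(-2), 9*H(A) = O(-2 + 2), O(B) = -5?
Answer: 27976/9 ≈ 3108.4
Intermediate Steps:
H(A) = -5/9 (H(A) = (⅑)*(-5) = -5/9)
b(n) = -5/9 + n (b(n) = n - 5/9 = -5/9 + n)
((5*4 - 10)*(-57) + b(-130)) + 3809 = ((5*4 - 10)*(-57) + (-5/9 - 130)) + 3809 = ((20 - 10)*(-57) - 1175/9) + 3809 = (10*(-57) - 1175/9) + 3809 = (-570 - 1175/9) + 3809 = -6305/9 + 3809 = 27976/9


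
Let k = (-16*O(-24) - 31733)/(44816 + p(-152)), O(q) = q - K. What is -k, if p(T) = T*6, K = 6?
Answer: 31253/43904 ≈ 0.71185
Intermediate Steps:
O(q) = -6 + q (O(q) = q - 1*6 = q - 6 = -6 + q)
p(T) = 6*T
k = -31253/43904 (k = (-16*(-6 - 24) - 31733)/(44816 + 6*(-152)) = (-16*(-30) - 31733)/(44816 - 912) = (480 - 31733)/43904 = -31253*1/43904 = -31253/43904 ≈ -0.71185)
-k = -1*(-31253/43904) = 31253/43904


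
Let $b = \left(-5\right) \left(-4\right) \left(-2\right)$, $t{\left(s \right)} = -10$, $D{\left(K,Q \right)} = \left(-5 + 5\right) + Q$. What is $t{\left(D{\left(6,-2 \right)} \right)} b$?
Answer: $400$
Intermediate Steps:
$D{\left(K,Q \right)} = Q$ ($D{\left(K,Q \right)} = 0 + Q = Q$)
$b = -40$ ($b = 20 \left(-2\right) = -40$)
$t{\left(D{\left(6,-2 \right)} \right)} b = \left(-10\right) \left(-40\right) = 400$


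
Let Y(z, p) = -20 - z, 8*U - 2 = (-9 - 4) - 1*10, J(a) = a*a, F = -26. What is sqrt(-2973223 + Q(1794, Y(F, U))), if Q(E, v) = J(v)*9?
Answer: I*sqrt(2972899) ≈ 1724.2*I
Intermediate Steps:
J(a) = a**2
U = -21/8 (U = 1/4 + ((-9 - 4) - 1*10)/8 = 1/4 + (-13 - 10)/8 = 1/4 + (1/8)*(-23) = 1/4 - 23/8 = -21/8 ≈ -2.6250)
Q(E, v) = 9*v**2 (Q(E, v) = v**2*9 = 9*v**2)
sqrt(-2973223 + Q(1794, Y(F, U))) = sqrt(-2973223 + 9*(-20 - 1*(-26))**2) = sqrt(-2973223 + 9*(-20 + 26)**2) = sqrt(-2973223 + 9*6**2) = sqrt(-2973223 + 9*36) = sqrt(-2973223 + 324) = sqrt(-2972899) = I*sqrt(2972899)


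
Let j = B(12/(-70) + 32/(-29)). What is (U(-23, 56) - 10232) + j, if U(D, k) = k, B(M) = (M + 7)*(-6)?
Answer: -10363506/1015 ≈ -10210.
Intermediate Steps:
B(M) = -42 - 6*M (B(M) = (7 + M)*(-6) = -42 - 6*M)
j = -34866/1015 (j = -42 - 6*(12/(-70) + 32/(-29)) = -42 - 6*(12*(-1/70) + 32*(-1/29)) = -42 - 6*(-6/35 - 32/29) = -42 - 6*(-1294/1015) = -42 + 7764/1015 = -34866/1015 ≈ -34.351)
(U(-23, 56) - 10232) + j = (56 - 10232) - 34866/1015 = -10176 - 34866/1015 = -10363506/1015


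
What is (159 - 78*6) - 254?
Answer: -563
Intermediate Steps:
(159 - 78*6) - 254 = (159 - 468) - 254 = -309 - 254 = -563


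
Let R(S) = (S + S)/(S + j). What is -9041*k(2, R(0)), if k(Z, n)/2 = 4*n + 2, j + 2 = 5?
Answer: -36164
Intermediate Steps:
j = 3 (j = -2 + 5 = 3)
R(S) = 2*S/(3 + S) (R(S) = (S + S)/(S + 3) = (2*S)/(3 + S) = 2*S/(3 + S))
k(Z, n) = 4 + 8*n (k(Z, n) = 2*(4*n + 2) = 2*(2 + 4*n) = 4 + 8*n)
-9041*k(2, R(0)) = -9041*(4 + 8*(2*0/(3 + 0))) = -9041*(4 + 8*(2*0/3)) = -9041*(4 + 8*(2*0*(⅓))) = -9041*(4 + 8*0) = -9041*(4 + 0) = -9041*4 = -36164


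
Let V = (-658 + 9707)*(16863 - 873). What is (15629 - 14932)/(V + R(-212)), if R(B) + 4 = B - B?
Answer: 697/144693506 ≈ 4.8171e-6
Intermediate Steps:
R(B) = -4 (R(B) = -4 + (B - B) = -4 + 0 = -4)
V = 144693510 (V = 9049*15990 = 144693510)
(15629 - 14932)/(V + R(-212)) = (15629 - 14932)/(144693510 - 4) = 697/144693506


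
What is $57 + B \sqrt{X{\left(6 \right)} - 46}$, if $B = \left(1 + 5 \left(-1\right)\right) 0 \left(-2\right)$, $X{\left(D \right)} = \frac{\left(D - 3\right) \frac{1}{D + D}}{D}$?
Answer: $57$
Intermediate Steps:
$X{\left(D \right)} = \frac{-3 + D}{2 D^{2}}$ ($X{\left(D \right)} = \frac{\left(-3 + D\right) \frac{1}{2 D}}{D} = \frac{\frac{1}{2} \frac{1}{D} \left(-3 + D\right)}{D} = \frac{-3 + D}{2 D^{2}}$)
$B = 0$ ($B = \left(1 - 5\right) 0 \left(-2\right) = \left(-4\right) 0 \left(-2\right) = 0 \left(-2\right) = 0$)
$57 + B \sqrt{X{\left(6 \right)} - 46} = 57 + 0 \sqrt{\frac{-3 + 6}{2 \cdot 36} - 46} = 57 + 0 \sqrt{\frac{1}{2} \cdot \frac{1}{36} \cdot 3 - 46} = 57 + 0 \sqrt{\frac{1}{24} - 46} = 57 + 0 \sqrt{- \frac{1103}{24}} = 57 + 0 \frac{i \sqrt{6618}}{12} = 57 + 0 = 57$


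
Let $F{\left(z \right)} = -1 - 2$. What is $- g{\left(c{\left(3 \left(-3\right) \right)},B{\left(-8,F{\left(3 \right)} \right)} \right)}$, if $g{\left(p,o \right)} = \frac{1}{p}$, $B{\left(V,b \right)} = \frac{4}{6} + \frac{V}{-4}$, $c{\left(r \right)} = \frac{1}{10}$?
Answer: $-10$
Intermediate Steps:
$F{\left(z \right)} = -3$ ($F{\left(z \right)} = -1 - 2 = -3$)
$c{\left(r \right)} = \frac{1}{10}$
$B{\left(V,b \right)} = \frac{2}{3} - \frac{V}{4}$ ($B{\left(V,b \right)} = 4 \cdot \frac{1}{6} + V \left(- \frac{1}{4}\right) = \frac{2}{3} - \frac{V}{4}$)
$- g{\left(c{\left(3 \left(-3\right) \right)},B{\left(-8,F{\left(3 \right)} \right)} \right)} = - \frac{1}{\frac{1}{10}} = \left(-1\right) 10 = -10$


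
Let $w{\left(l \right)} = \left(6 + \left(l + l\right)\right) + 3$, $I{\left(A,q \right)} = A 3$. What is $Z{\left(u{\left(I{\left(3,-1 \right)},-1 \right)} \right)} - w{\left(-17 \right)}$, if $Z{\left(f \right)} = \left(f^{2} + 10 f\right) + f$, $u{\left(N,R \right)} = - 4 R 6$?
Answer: $865$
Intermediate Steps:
$I{\left(A,q \right)} = 3 A$
$u{\left(N,R \right)} = - 24 R$
$w{\left(l \right)} = 9 + 2 l$ ($w{\left(l \right)} = \left(6 + 2 l\right) + 3 = 9 + 2 l$)
$Z{\left(f \right)} = f^{2} + 11 f$
$Z{\left(u{\left(I{\left(3,-1 \right)},-1 \right)} \right)} - w{\left(-17 \right)} = \left(-24\right) \left(-1\right) \left(11 - -24\right) - \left(9 + 2 \left(-17\right)\right) = 24 \left(11 + 24\right) - \left(9 - 34\right) = 24 \cdot 35 - -25 = 840 + 25 = 865$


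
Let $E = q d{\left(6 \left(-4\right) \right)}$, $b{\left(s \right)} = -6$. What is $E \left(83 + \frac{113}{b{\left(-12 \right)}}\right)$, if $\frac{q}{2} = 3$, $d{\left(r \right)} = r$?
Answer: $-9240$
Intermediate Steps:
$q = 6$ ($q = 2 \cdot 3 = 6$)
$E = -144$ ($E = 6 \cdot 6 \left(-4\right) = 6 \left(-24\right) = -144$)
$E \left(83 + \frac{113}{b{\left(-12 \right)}}\right) = - 144 \left(83 + \frac{113}{-6}\right) = - 144 \left(83 + 113 \left(- \frac{1}{6}\right)\right) = - 144 \left(83 - \frac{113}{6}\right) = \left(-144\right) \frac{385}{6} = -9240$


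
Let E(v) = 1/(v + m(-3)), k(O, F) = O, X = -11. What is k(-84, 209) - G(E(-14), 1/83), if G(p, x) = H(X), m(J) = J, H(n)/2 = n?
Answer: -62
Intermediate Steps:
H(n) = 2*n
E(v) = 1/(-3 + v) (E(v) = 1/(v - 3) = 1/(-3 + v))
G(p, x) = -22 (G(p, x) = 2*(-11) = -22)
k(-84, 209) - G(E(-14), 1/83) = -84 - 1*(-22) = -84 + 22 = -62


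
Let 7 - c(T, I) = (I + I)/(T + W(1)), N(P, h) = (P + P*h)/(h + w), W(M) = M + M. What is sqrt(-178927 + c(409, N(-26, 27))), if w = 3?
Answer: 4*I*sqrt(47223945895)/2055 ≈ 422.99*I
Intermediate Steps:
W(M) = 2*M
N(P, h) = (P + P*h)/(3 + h) (N(P, h) = (P + P*h)/(h + 3) = (P + P*h)/(3 + h))
c(T, I) = 7 - 2*I/(2 + T) (c(T, I) = 7 - (I + I)/(T + 2*1) = 7 - 2*I/(T + 2) = 7 - 2*I/(2 + T))
sqrt(-178927 + c(409, N(-26, 27))) = sqrt(-178927 + (14 - (-52)*(1 + 27)/(3 + 27) + 7*409)/(2 + 409)) = sqrt(-178927 + (14 - (-52)*28/30 + 2863)/411) = sqrt(-178927 + (14 - 2*(-364/15) + 2863)/411) = sqrt(-178927 + (14 + 728/15 + 2863)/411) = sqrt(-178927 + (1/411)*(43883/15)) = sqrt(-178927 + 43883/6165) = sqrt(-1103041072/6165) = 4*I*sqrt(47223945895)/2055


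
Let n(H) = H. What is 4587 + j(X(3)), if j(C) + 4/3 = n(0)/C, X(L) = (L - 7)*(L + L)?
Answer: 13757/3 ≈ 4585.7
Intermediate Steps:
X(L) = 2*L*(-7 + L) (X(L) = (-7 + L)*(2*L) = 2*L*(-7 + L))
j(C) = -4/3 (j(C) = -4/3 + 0/C = -4/3 + 0 = -4/3)
4587 + j(X(3)) = 4587 - 4/3 = 13757/3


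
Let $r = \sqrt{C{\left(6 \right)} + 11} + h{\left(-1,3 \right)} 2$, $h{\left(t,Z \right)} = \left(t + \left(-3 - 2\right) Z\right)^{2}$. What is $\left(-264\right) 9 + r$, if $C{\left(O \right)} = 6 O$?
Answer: $-1864 + \sqrt{47} \approx -1857.1$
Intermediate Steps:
$h{\left(t,Z \right)} = \left(t - 5 Z\right)^{2}$
$r = 512 + \sqrt{47}$ ($r = \sqrt{6 \cdot 6 + 11} + \left(\left(-1\right) \left(-1\right) + 5 \cdot 3\right)^{2} \cdot 2 = \sqrt{36 + 11} + \left(1 + 15\right)^{2} \cdot 2 = \sqrt{47} + 16^{2} \cdot 2 = \sqrt{47} + 256 \cdot 2 = \sqrt{47} + 512 = 512 + \sqrt{47} \approx 518.86$)
$\left(-264\right) 9 + r = \left(-264\right) 9 + \left(512 + \sqrt{47}\right) = -2376 + \left(512 + \sqrt{47}\right) = -1864 + \sqrt{47}$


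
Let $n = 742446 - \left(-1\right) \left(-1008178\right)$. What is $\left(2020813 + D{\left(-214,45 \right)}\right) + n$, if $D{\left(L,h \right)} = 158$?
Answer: $1755239$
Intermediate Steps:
$n = -265732$ ($n = 742446 - 1008178 = -265732$)
$\left(2020813 + D{\left(-214,45 \right)}\right) + n = \left(2020813 + 158\right) - 265732 = 2020971 - 265732 = 1755239$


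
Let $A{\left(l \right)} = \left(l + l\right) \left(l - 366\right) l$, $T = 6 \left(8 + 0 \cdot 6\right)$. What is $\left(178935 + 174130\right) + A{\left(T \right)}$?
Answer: $-1112279$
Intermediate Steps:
$T = 48$ ($T = 6 \left(8 + 0\right) = 6 \cdot 8 = 48$)
$A{\left(l \right)} = 2 l^{2} \left(-366 + l\right)$ ($A{\left(l \right)} = 2 l \left(-366 + l\right) l = 2 l^{2} \left(-366 + l\right)$)
$\left(178935 + 174130\right) + A{\left(T \right)} = \left(178935 + 174130\right) + 2 \cdot 48^{2} \left(-366 + 48\right) = 353065 + 2 \cdot 2304 \left(-318\right) = 353065 - 1465344 = -1112279$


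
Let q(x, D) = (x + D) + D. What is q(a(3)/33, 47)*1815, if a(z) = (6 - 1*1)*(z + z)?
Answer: 172260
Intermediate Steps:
a(z) = 10*z (a(z) = (6 - 1)*(2*z) = 5*(2*z) = 10*z)
q(x, D) = x + 2*D (q(x, D) = (D + x) + D = x + 2*D)
q(a(3)/33, 47)*1815 = ((10*3)/33 + 2*47)*1815 = (30*(1/33) + 94)*1815 = (10/11 + 94)*1815 = (1044/11)*1815 = 172260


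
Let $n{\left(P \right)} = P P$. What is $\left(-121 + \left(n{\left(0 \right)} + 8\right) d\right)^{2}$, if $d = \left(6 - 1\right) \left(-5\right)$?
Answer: $103041$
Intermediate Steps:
$n{\left(P \right)} = P^{2}$
$d = -25$ ($d = 5 \left(-5\right) = -25$)
$\left(-121 + \left(n{\left(0 \right)} + 8\right) d\right)^{2} = \left(-121 + \left(0^{2} + 8\right) \left(-25\right)\right)^{2} = \left(-121 + \left(0 + 8\right) \left(-25\right)\right)^{2} = \left(-121 + 8 \left(-25\right)\right)^{2} = \left(-121 - 200\right)^{2} = \left(-321\right)^{2} = 103041$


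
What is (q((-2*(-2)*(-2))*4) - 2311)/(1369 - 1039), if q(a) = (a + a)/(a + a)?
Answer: -7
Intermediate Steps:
q(a) = 1 (q(a) = (2*a)/((2*a)) = (2*a)*(1/(2*a)) = 1)
(q((-2*(-2)*(-2))*4) - 2311)/(1369 - 1039) = (1 - 2311)/(1369 - 1039) = -2310/330 = -2310*1/330 = -7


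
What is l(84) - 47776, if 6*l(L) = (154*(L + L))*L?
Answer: 314432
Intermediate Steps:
l(L) = 154*L²/3 (l(L) = ((154*(L + L))*L)/6 = ((154*(2*L))*L)/6 = ((308*L)*L)/6 = (308*L²)/6 = 154*L²/3)
l(84) - 47776 = (154/3)*84² - 47776 = (154/3)*7056 - 47776 = 362208 - 47776 = 314432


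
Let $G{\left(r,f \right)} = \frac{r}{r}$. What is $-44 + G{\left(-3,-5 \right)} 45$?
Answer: $1$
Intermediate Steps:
$G{\left(r,f \right)} = 1$
$-44 + G{\left(-3,-5 \right)} 45 = -44 + 1 \cdot 45 = -44 + 45 = 1$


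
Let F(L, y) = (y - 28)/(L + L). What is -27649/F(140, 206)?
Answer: -3870860/89 ≈ -43493.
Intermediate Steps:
F(L, y) = (-28 + y)/(2*L) (F(L, y) = (-28 + y)/((2*L)) = (-28 + y)*(1/(2*L)) = (-28 + y)/(2*L))
-27649/F(140, 206) = -27649*280/(-28 + 206) = -27649/((½)*(1/140)*178) = -27649/89/140 = -27649*140/89 = -3870860/89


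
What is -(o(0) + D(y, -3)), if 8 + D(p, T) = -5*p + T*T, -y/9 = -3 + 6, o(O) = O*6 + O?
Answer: -136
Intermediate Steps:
o(O) = 7*O (o(O) = 6*O + O = 7*O)
y = -27 (y = -9*(-3 + 6) = -9*3 = -27)
D(p, T) = -8 + T² - 5*p (D(p, T) = -8 + (-5*p + T*T) = -8 + (-5*p + T²) = -8 + (T² - 5*p) = -8 + T² - 5*p)
-(o(0) + D(y, -3)) = -(7*0 + (-8 + (-3)² - 5*(-27))) = -(0 + (-8 + 9 + 135)) = -(0 + 136) = -1*136 = -136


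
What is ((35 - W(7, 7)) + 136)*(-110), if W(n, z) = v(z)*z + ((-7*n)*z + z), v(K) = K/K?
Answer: -55000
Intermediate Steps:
v(K) = 1
W(n, z) = 2*z - 7*n*z (W(n, z) = 1*z + ((-7*n)*z + z) = z + (-7*n*z + z) = z + (z - 7*n*z) = 2*z - 7*n*z)
((35 - W(7, 7)) + 136)*(-110) = ((35 - 7*(2 - 7*7)) + 136)*(-110) = ((35 - 7*(2 - 49)) + 136)*(-110) = ((35 - 7*(-47)) + 136)*(-110) = ((35 - 1*(-329)) + 136)*(-110) = ((35 + 329) + 136)*(-110) = (364 + 136)*(-110) = 500*(-110) = -55000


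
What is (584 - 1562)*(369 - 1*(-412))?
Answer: -763818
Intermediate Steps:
(584 - 1562)*(369 - 1*(-412)) = -978*(369 + 412) = -978*781 = -763818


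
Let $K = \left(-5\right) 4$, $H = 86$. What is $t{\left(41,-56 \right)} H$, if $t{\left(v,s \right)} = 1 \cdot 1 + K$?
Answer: $-1634$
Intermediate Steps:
$K = -20$
$t{\left(v,s \right)} = -19$ ($t{\left(v,s \right)} = 1 \cdot 1 - 20 = 1 - 20 = -19$)
$t{\left(41,-56 \right)} H = \left(-19\right) 86 = -1634$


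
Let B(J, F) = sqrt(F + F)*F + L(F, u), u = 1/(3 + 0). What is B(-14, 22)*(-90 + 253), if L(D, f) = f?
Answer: 163/3 + 7172*sqrt(11) ≈ 23841.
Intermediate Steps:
u = 1/3 ≈ 0.33333
B(J, F) = 1/3 + sqrt(2)*F**(3/2) (B(J, F) = sqrt(F + F)*F + 1/3 = sqrt(2*F)*F + 1/3 = (sqrt(2)*sqrt(F))*F + 1/3 = sqrt(2)*F**(3/2) + 1/3 = 1/3 + sqrt(2)*F**(3/2))
B(-14, 22)*(-90 + 253) = (1/3 + sqrt(2)*22**(3/2))*(-90 + 253) = (1/3 + sqrt(2)*(22*sqrt(22)))*163 = (1/3 + 44*sqrt(11))*163 = 163/3 + 7172*sqrt(11)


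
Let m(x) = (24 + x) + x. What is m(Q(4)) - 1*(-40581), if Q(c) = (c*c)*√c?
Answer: 40669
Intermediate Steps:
Q(c) = c^(5/2) (Q(c) = c²*√c = c^(5/2))
m(x) = 24 + 2*x
m(Q(4)) - 1*(-40581) = (24 + 2*4^(5/2)) - 1*(-40581) = (24 + 2*32) + 40581 = (24 + 64) + 40581 = 88 + 40581 = 40669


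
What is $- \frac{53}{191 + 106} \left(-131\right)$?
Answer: $\frac{6943}{297} \approx 23.377$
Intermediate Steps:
$- \frac{53}{191 + 106} \left(-131\right) = - \frac{53}{297} \left(-131\right) = \left(-53\right) \frac{1}{297} \left(-131\right) = \left(- \frac{53}{297}\right) \left(-131\right) = \frac{6943}{297}$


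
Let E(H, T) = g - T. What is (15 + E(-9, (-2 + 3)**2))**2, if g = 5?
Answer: 361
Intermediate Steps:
E(H, T) = 5 - T
(15 + E(-9, (-2 + 3)**2))**2 = (15 + (5 - (-2 + 3)**2))**2 = (15 + (5 - 1*1**2))**2 = (15 + (5 - 1*1))**2 = (15 + (5 - 1))**2 = (15 + 4)**2 = 19**2 = 361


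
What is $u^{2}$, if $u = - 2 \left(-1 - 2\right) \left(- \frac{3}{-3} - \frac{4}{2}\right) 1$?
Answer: $36$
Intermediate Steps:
$u = -6$ ($u = \left(-2\right) \left(-3\right) \left(\left(-3\right) \left(- \frac{1}{3}\right) - 2\right) 1 = 6 \left(1 - 2\right) 1 = 6 \left(-1\right) 1 = \left(-6\right) 1 = -6$)
$u^{2} = \left(-6\right)^{2} = 36$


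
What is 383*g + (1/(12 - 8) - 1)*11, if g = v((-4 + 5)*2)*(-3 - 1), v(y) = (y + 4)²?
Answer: -220641/4 ≈ -55160.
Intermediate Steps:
v(y) = (4 + y)²
g = -144 (g = (4 + (-4 + 5)*2)²*(-3 - 1) = (4 + 1*2)²*(-4) = (4 + 2)²*(-4) = 6²*(-4) = 36*(-4) = -144)
383*g + (1/(12 - 8) - 1)*11 = 383*(-144) + (1/(12 - 8) - 1)*11 = -55152 + (1/4 - 1)*11 = -55152 + (¼ - 1)*11 = -55152 - ¾*11 = -55152 - 33/4 = -220641/4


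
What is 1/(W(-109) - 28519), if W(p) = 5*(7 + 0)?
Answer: -1/28484 ≈ -3.5107e-5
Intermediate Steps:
W(p) = 35 (W(p) = 5*7 = 35)
1/(W(-109) - 28519) = 1/(35 - 28519) = 1/(-28484) = -1/28484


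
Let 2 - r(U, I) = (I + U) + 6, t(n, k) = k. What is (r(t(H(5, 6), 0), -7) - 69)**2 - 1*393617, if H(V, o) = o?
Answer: -389261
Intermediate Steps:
r(U, I) = -4 - I - U (r(U, I) = 2 - ((I + U) + 6) = 2 - (6 + I + U) = 2 + (-6 - I - U) = -4 - I - U)
(r(t(H(5, 6), 0), -7) - 69)**2 - 1*393617 = ((-4 - 1*(-7) - 1*0) - 69)**2 - 1*393617 = ((-4 + 7 + 0) - 69)**2 - 393617 = (3 - 69)**2 - 393617 = (-66)**2 - 393617 = 4356 - 393617 = -389261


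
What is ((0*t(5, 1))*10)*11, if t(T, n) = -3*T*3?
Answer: 0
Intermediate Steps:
t(T, n) = -9*T
((0*t(5, 1))*10)*11 = ((0*(-9*5))*10)*11 = ((0*(-45))*10)*11 = (0*10)*11 = 0*11 = 0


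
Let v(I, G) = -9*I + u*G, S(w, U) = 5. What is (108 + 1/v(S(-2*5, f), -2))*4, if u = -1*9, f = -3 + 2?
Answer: 11660/27 ≈ 431.85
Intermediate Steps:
f = -1
u = -9
v(I, G) = -9*G - 9*I (v(I, G) = -9*I - 9*G = -9*G - 9*I)
(108 + 1/v(S(-2*5, f), -2))*4 = (108 + 1/(-9*(-2) - 9*5))*4 = (108 + 1/(18 - 45))*4 = (108 + 1/(-27))*4 = (108 - 1/27)*4 = (2915/27)*4 = 11660/27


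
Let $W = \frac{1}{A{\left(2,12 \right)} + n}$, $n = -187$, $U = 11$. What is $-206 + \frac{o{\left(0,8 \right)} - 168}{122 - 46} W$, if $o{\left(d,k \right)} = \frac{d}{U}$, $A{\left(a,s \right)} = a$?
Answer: $- \frac{724048}{3515} \approx -205.99$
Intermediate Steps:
$o{\left(d,k \right)} = \frac{d}{11}$
$W = - \frac{1}{185}$ ($W = \frac{1}{2 - 187} = \frac{1}{-185} = - \frac{1}{185} \approx -0.0054054$)
$-206 + \frac{o{\left(0,8 \right)} - 168}{122 - 46} W = -206 + \frac{\frac{1}{11} \cdot 0 - 168}{122 - 46} \left(- \frac{1}{185}\right) = -206 + \frac{0 - 168}{76} \left(- \frac{1}{185}\right) = -206 + \left(-168\right) \frac{1}{76} \left(- \frac{1}{185}\right) = -206 - - \frac{42}{3515} = -206 + \frac{42}{3515} = - \frac{724048}{3515}$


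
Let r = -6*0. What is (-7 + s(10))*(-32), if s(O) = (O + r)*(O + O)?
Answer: -6176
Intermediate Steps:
r = 0
s(O) = 2*O² (s(O) = (O + 0)*(O + O) = O*(2*O) = 2*O²)
(-7 + s(10))*(-32) = (-7 + 2*10²)*(-32) = (-7 + 2*100)*(-32) = (-7 + 200)*(-32) = 193*(-32) = -6176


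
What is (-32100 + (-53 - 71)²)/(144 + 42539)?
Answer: -16724/42683 ≈ -0.39182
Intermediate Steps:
(-32100 + (-53 - 71)²)/(144 + 42539) = (-32100 + (-124)²)/42683 = (-32100 + 15376)*(1/42683) = -16724*1/42683 = -16724/42683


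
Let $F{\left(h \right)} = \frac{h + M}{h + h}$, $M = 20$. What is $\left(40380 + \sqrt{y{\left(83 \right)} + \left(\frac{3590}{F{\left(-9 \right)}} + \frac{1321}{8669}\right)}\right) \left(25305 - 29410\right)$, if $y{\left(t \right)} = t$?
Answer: $-165759900 - \frac{8210 i \sqrt{13165774950317}}{95359} \approx -1.6576 \cdot 10^{8} - 3.124 \cdot 10^{5} i$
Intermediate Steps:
$F{\left(h \right)} = \frac{20 + h}{2 h}$ ($F{\left(h \right)} = \frac{h + 20}{h + h} = \frac{20 + h}{2 h}$)
$\left(40380 + \sqrt{y{\left(83 \right)} + \left(\frac{3590}{F{\left(-9 \right)}} + \frac{1321}{8669}\right)}\right) \left(25305 - 29410\right) = \left(40380 + \sqrt{83 + \left(\frac{3590}{\frac{1}{2} \frac{1}{-9} \left(20 - 9\right)} + \frac{1321}{8669}\right)}\right) \left(25305 - 29410\right) = \left(40380 + \sqrt{83 + \left(\frac{3590}{\frac{1}{2} \left(- \frac{1}{9}\right) 11} + 1321 \cdot \frac{1}{8669}\right)}\right) \left(-4105\right) = \left(40380 + \sqrt{83 + \left(\frac{3590}{- \frac{11}{18}} + \frac{1321}{8669}\right)}\right) \left(-4105\right) = \left(40380 + \sqrt{83 + \left(3590 \left(- \frac{18}{11}\right) + \frac{1321}{8669}\right)}\right) \left(-4105\right) = \left(40380 + \sqrt{83 + \left(- \frac{64620}{11} + \frac{1321}{8669}\right)}\right) \left(-4105\right) = \left(40380 + \sqrt{83 - \frac{560176249}{95359}}\right) \left(-4105\right) = \left(40380 + \sqrt{- \frac{552261452}{95359}}\right) \left(-4105\right) = \left(40380 + \frac{2 i \sqrt{13165774950317}}{95359}\right) \left(-4105\right) = -165759900 - \frac{8210 i \sqrt{13165774950317}}{95359}$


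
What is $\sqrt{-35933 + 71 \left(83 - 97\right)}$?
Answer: $3 i \sqrt{4103} \approx 192.16 i$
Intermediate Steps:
$\sqrt{-35933 + 71 \left(83 - 97\right)} = \sqrt{-35933 + 71 \left(-14\right)} = \sqrt{-35933 - 994} = \sqrt{-36927} = 3 i \sqrt{4103}$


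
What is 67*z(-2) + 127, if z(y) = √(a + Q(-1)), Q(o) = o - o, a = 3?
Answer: 127 + 67*√3 ≈ 243.05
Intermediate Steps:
Q(o) = 0
z(y) = √3 (z(y) = √(3 + 0) = √3)
67*z(-2) + 127 = 67*√3 + 127 = 127 + 67*√3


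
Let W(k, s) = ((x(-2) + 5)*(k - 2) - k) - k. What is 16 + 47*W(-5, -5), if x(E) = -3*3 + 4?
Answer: 486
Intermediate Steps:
x(E) = -5 (x(E) = -9 + 4 = -5)
W(k, s) = -2*k (W(k, s) = ((-5 + 5)*(k - 2) - k) - k = (0*(-2 + k) - k) - k = (0 - k) - k = -k - k = -2*k)
16 + 47*W(-5, -5) = 16 + 47*(-2*(-5)) = 16 + 47*10 = 16 + 470 = 486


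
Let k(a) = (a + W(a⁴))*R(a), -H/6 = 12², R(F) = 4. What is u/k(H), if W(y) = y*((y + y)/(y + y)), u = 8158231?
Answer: 8158231/2229025108608 ≈ 3.6600e-6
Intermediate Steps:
H = -864 (H = -6*12² = -6*144 = -864)
W(y) = y (W(y) = y*((2*y)/((2*y))) = y*((2*y)*(1/(2*y))) = y*1 = y)
k(a) = 4*a + 4*a⁴ (k(a) = (a + a⁴)*4 = 4*a + 4*a⁴)
u/k(H) = 8158231/((4*(-864)*(1 + (-864)³))) = 8158231/((4*(-864)*(1 - 644972544))) = 8158231/((4*(-864)*(-644972543))) = 8158231/2229025108608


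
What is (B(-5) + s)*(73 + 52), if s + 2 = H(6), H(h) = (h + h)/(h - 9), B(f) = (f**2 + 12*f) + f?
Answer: -5750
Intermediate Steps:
B(f) = f**2 + 13*f
H(h) = 2*h/(-9 + h) (H(h) = (2*h)/(-9 + h) = 2*h/(-9 + h))
s = -6 (s = -2 + 2*6/(-9 + 6) = -2 + 2*6/(-3) = -2 + 2*6*(-1/3) = -2 - 4 = -6)
(B(-5) + s)*(73 + 52) = (-5*(13 - 5) - 6)*(73 + 52) = (-5*8 - 6)*125 = (-40 - 6)*125 = -46*125 = -5750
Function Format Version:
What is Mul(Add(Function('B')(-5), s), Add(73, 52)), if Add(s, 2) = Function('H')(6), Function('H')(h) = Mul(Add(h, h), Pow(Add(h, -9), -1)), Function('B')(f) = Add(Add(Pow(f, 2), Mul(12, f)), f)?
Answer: -5750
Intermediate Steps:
Function('B')(f) = Add(Pow(f, 2), Mul(13, f))
Function('H')(h) = Mul(2, h, Pow(Add(-9, h), -1)) (Function('H')(h) = Mul(Mul(2, h), Pow(Add(-9, h), -1)) = Mul(2, h, Pow(Add(-9, h), -1)))
s = -6 (s = Add(-2, Mul(2, 6, Pow(Add(-9, 6), -1))) = Add(-2, Mul(2, 6, Pow(-3, -1))) = Add(-2, Mul(2, 6, Rational(-1, 3))) = Add(-2, -4) = -6)
Mul(Add(Function('B')(-5), s), Add(73, 52)) = Mul(Add(Mul(-5, Add(13, -5)), -6), Add(73, 52)) = Mul(Add(Mul(-5, 8), -6), 125) = Mul(Add(-40, -6), 125) = Mul(-46, 125) = -5750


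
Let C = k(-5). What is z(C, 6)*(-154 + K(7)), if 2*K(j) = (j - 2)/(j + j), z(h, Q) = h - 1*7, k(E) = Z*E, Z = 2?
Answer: 73219/28 ≈ 2615.0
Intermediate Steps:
k(E) = 2*E
C = -10 (C = 2*(-5) = -10)
z(h, Q) = -7 + h (z(h, Q) = h - 7 = -7 + h)
K(j) = (-2 + j)/(4*j) (K(j) = ((j - 2)/(j + j))/2 = ((-2 + j)/((2*j)))/2 = ((-2 + j)*(1/(2*j)))/2 = ((-2 + j)/(2*j))/2 = (-2 + j)/(4*j))
z(C, 6)*(-154 + K(7)) = (-7 - 10)*(-154 + (¼)*(-2 + 7)/7) = -17*(-154 + (¼)*(⅐)*5) = -17*(-154 + 5/28) = -17*(-4307/28) = 73219/28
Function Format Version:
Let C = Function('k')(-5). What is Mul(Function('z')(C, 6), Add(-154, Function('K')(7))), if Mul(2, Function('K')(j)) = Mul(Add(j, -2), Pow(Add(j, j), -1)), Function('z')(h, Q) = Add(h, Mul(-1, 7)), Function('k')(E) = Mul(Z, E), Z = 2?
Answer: Rational(73219, 28) ≈ 2615.0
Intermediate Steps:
Function('k')(E) = Mul(2, E)
C = -10 (C = Mul(2, -5) = -10)
Function('z')(h, Q) = Add(-7, h) (Function('z')(h, Q) = Add(h, -7) = Add(-7, h))
Function('K')(j) = Mul(Rational(1, 4), Pow(j, -1), Add(-2, j)) (Function('K')(j) = Mul(Rational(1, 2), Mul(Add(j, -2), Pow(Add(j, j), -1))) = Mul(Rational(1, 2), Mul(Add(-2, j), Pow(Mul(2, j), -1))) = Mul(Rational(1, 2), Mul(Add(-2, j), Mul(Rational(1, 2), Pow(j, -1)))) = Mul(Rational(1, 2), Mul(Rational(1, 2), Pow(j, -1), Add(-2, j))) = Mul(Rational(1, 4), Pow(j, -1), Add(-2, j)))
Mul(Function('z')(C, 6), Add(-154, Function('K')(7))) = Mul(Add(-7, -10), Add(-154, Mul(Rational(1, 4), Pow(7, -1), Add(-2, 7)))) = Mul(-17, Add(-154, Mul(Rational(1, 4), Rational(1, 7), 5))) = Mul(-17, Add(-154, Rational(5, 28))) = Mul(-17, Rational(-4307, 28)) = Rational(73219, 28)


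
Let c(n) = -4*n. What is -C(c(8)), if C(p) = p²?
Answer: -1024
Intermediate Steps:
-C(c(8)) = -(-4*8)² = -1*(-32)² = -1*1024 = -1024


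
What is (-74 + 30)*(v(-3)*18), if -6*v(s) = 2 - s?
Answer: 660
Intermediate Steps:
v(s) = -⅓ + s/6 (v(s) = -(2 - s)/6 = -⅓ + s/6)
(-74 + 30)*(v(-3)*18) = (-74 + 30)*((-⅓ + (⅙)*(-3))*18) = -44*(-⅓ - ½)*18 = -(-110)*18/3 = -44*(-15) = 660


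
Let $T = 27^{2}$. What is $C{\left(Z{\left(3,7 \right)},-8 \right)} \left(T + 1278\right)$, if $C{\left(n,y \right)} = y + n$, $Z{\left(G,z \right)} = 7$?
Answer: $-2007$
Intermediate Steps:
$T = 729$
$C{\left(n,y \right)} = n + y$
$C{\left(Z{\left(3,7 \right)},-8 \right)} \left(T + 1278\right) = \left(7 - 8\right) \left(729 + 1278\right) = \left(-1\right) 2007 = -2007$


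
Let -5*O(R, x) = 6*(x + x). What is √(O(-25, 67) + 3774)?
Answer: √90330/5 ≈ 60.110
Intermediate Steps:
O(R, x) = -12*x/5 (O(R, x) = -6*(x + x)/5 = -6*2*x/5 = -12*x/5)
√(O(-25, 67) + 3774) = √(-12/5*67 + 3774) = √(-804/5 + 3774) = √(18066/5) = √90330/5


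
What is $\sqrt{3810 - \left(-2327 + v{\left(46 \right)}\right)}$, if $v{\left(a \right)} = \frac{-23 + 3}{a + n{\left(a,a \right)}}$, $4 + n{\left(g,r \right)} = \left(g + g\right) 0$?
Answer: $\frac{\sqrt{2706627}}{21} \approx 78.342$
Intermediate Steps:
$n{\left(g,r \right)} = -4$ ($n{\left(g,r \right)} = -4 + \left(g + g\right) 0 = -4 + 2 g 0 = -4 + 0 = -4$)
$v{\left(a \right)} = - \frac{20}{-4 + a}$ ($v{\left(a \right)} = \frac{-23 + 3}{a - 4} = - \frac{20}{-4 + a}$)
$\sqrt{3810 - \left(-2327 + v{\left(46 \right)}\right)} = \sqrt{3810 + \left(2327 - - \frac{20}{-4 + 46}\right)} = \sqrt{3810 + \left(2327 - - \frac{20}{42}\right)} = \sqrt{3810 + \left(2327 - \left(-20\right) \frac{1}{42}\right)} = \sqrt{3810 + \left(2327 - - \frac{10}{21}\right)} = \sqrt{3810 + \left(2327 + \frac{10}{21}\right)} = \sqrt{3810 + \frac{48877}{21}} = \sqrt{\frac{128887}{21}} = \frac{\sqrt{2706627}}{21}$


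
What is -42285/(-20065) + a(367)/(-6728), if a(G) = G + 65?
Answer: 6895635/3374933 ≈ 2.0432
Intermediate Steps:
a(G) = 65 + G
-42285/(-20065) + a(367)/(-6728) = -42285/(-20065) + (65 + 367)/(-6728) = -42285*(-1/20065) + 432*(-1/6728) = 8457/4013 - 54/841 = 6895635/3374933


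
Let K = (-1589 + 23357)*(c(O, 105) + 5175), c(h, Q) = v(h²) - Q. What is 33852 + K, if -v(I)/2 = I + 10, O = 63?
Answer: -62832132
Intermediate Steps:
v(I) = -20 - 2*I (v(I) = -2*(I + 10) = -2*(10 + I) = -20 - 2*I)
c(h, Q) = -20 - Q - 2*h² (c(h, Q) = (-20 - 2*h²) - Q = -20 - Q - 2*h²)
K = -62865984 (K = (-1589 + 23357)*((-20 - 1*105 - 2*63²) + 5175) = 21768*((-20 - 105 - 2*3969) + 5175) = 21768*((-20 - 105 - 7938) + 5175) = 21768*(-8063 + 5175) = 21768*(-2888) = -62865984)
33852 + K = 33852 - 62865984 = -62832132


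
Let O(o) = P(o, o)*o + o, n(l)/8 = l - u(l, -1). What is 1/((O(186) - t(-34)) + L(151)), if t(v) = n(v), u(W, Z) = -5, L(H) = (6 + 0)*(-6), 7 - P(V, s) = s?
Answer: -1/32912 ≈ -3.0384e-5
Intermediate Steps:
P(V, s) = 7 - s
L(H) = -36 (L(H) = 6*(-6) = -36)
n(l) = 40 + 8*l (n(l) = 8*(l - 1*(-5)) = 8*(l + 5) = 8*(5 + l) = 40 + 8*l)
t(v) = 40 + 8*v
O(o) = o + o*(7 - o) (O(o) = (7 - o)*o + o = o*(7 - o) + o = o + o*(7 - o))
1/((O(186) - t(-34)) + L(151)) = 1/((186*(8 - 1*186) - (40 + 8*(-34))) - 36) = 1/((186*(8 - 186) - (40 - 272)) - 36) = 1/((186*(-178) - 1*(-232)) - 36) = 1/((-33108 + 232) - 36) = 1/(-32876 - 36) = 1/(-32912) = -1/32912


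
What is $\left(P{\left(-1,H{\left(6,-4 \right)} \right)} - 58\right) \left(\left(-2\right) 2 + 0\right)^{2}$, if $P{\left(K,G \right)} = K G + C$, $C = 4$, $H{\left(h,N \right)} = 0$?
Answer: $-864$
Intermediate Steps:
$P{\left(K,G \right)} = 4 + G K$ ($P{\left(K,G \right)} = K G + 4 = G K + 4 = 4 + G K$)
$\left(P{\left(-1,H{\left(6,-4 \right)} \right)} - 58\right) \left(\left(-2\right) 2 + 0\right)^{2} = \left(\left(4 + 0 \left(-1\right)\right) - 58\right) \left(\left(-2\right) 2 + 0\right)^{2} = \left(\left(4 + 0\right) - 58\right) \left(-4 + 0\right)^{2} = \left(4 - 58\right) \left(-4\right)^{2} = \left(-54\right) 16 = -864$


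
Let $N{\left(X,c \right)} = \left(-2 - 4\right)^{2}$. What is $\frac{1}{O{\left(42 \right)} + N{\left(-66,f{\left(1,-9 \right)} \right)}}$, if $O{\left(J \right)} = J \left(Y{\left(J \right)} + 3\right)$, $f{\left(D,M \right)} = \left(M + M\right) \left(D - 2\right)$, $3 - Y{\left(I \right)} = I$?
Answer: $- \frac{1}{1476} \approx -0.00067751$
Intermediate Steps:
$Y{\left(I \right)} = 3 - I$
$f{\left(D,M \right)} = 2 M \left(-2 + D\right)$
$N{\left(X,c \right)} = 36$ ($N{\left(X,c \right)} = \left(-6\right)^{2} = 36$)
$O{\left(J \right)} = J \left(6 - J\right)$ ($O{\left(J \right)} = J \left(\left(3 - J\right) + 3\right) = J \left(6 - J\right)$)
$\frac{1}{O{\left(42 \right)} + N{\left(-66,f{\left(1,-9 \right)} \right)}} = \frac{1}{42 \left(6 - 42\right) + 36} = \frac{1}{42 \left(-36\right) + 36} = \frac{1}{-1512 + 36} = \frac{1}{-1476} = - \frac{1}{1476}$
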